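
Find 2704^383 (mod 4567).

1282

2704^1 ≡ 2704 (mod 4567)
2704^2 ≡ 2704^2 = 7311616 ≡ 4416 (mod 4567)
2704^4 ≡ 4416^2 = 19501056 ≡ 4533 (mod 4567)
2704^8 ≡ 4533^2 = 20548089 ≡ 1156 (mod 4567)
2704^16 ≡ 1156^2 = 1336336 ≡ 2772 (mod 4567)
2704^32 ≡ 2772^2 = 7683984 ≡ 2290 (mod 4567)
2704^64 ≡ 2290^2 = 5244100 ≡ 1184 (mod 4567)
2704^128 ≡ 1184^2 = 1401856 ≡ 4354 (mod 4567)
2704^256 ≡ 4354^2 = 18957316 ≡ 4266 (mod 4567)
2704^383 = 2704^256 · 2704^64 · 2704^32 · 2704^16 · 2704^8 · 2704^4 · 2704^2 · 2704^1 ≡ 4266 · 1184 · 2290 · 2772 · 1156 · 4533 · 4416 · 2704 (mod 4567).
Accumulate the product:
4266 · 1184 = 5050944 ≡ 4409
4409 · 2290 = 10096610 ≡ 3540
3540 · 2772 = 9812880 ≡ 2964
2964 · 1156 = 3426384 ≡ 1134
1134 · 4533 = 5140422 ≡ 2547
2547 · 4416 = 11247552 ≡ 3598
3598 · 2704 = 9728992 ≡ 1282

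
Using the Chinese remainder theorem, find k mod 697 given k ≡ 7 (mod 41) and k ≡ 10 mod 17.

622

41⁻¹ mod 17: 41×5 ≡ 1 (mod 17), so 41⁻¹ ≡ 5.
k = 7 + 41×((10 − 7)×5 mod 17) = 7 + 41×15 = 622.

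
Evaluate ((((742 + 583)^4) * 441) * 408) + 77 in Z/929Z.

518

742 + 583 = 1325 ≡ 396 (mod 929)
(396)^4 ≡ 781 (mod 929)
781 * 441 = 344421 ≡ 691 (mod 929)
691 * 408 = 281928 ≡ 441 (mod 929)
441 + 77 = 518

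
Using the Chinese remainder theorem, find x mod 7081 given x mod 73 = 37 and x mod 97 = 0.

3395

73⁻¹ mod 97: 73×4 ≡ 1 (mod 97), so 73⁻¹ ≡ 4.
x = 37 + 73×((0 − 37)×4 mod 97) = 37 + 73×46 = 3395.
Check: 3395 mod 73 = 37, 3395 mod 97 = 0. ✓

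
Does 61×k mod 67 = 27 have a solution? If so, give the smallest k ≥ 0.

gcd(61, 67) = 1, so a unique solution mod 67 exists.
61⁻¹ ≡ 11 (mod 67).
k ≡ 11×27 ≡ 29 (mod 67).

29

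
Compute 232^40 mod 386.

Using repeated squaring:
232^1 ≡ 232 (mod 386)
232^2 ≡ 232^2 = 53824 ≡ 170 (mod 386)
232^4 ≡ 170^2 = 28900 ≡ 336 (mod 386)
232^8 ≡ 336^2 = 112896 ≡ 184 (mod 386)
232^16 ≡ 184^2 = 33856 ≡ 274 (mod 386)
232^32 ≡ 274^2 = 75076 ≡ 192 (mod 386)
232^40 = 232^32 × 232^8 ≡ 192 × 184 (mod 386).
192 × 184 = 35328 ≡ 202 (mod 386).

202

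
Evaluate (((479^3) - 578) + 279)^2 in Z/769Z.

745

(479)^3 ≡ 604 (mod 769)
604 - 578 = 26
26 + 279 = 305
(305)^2 ≡ 745 (mod 769)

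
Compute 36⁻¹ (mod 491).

341

Apply the Euclidean algorithm and back-substitute:
491 = 13·36 + 23
36 = 1·23 + 13
23 = 1·13 + 10
13 = 1·10 + 3
10 = 3·3 + 1
3 = 3·1 + 0
gcd(36, 491) = 1, so the inverse exists.
Back-substitute for 1:
1 = 1·10 − 3·3
  = −3·13 + 4·10
  = 4·23 − 7·13
  = −7·36 + 11·23
  = 11·491 − 150·36
So 36⁻¹ ≡ −150 ≡ 341 (mod 491).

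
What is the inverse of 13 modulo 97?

15

97 = 7·13 + 6
13 = 2·6 + 1
6 = 6·1 + 0
gcd(13, 97) = 1, so the inverse exists.
Back-substitute for 1:
1 = 1·13 − 2·6
  = −2·97 + 15·13
So 13⁻¹ ≡ 15 (mod 97).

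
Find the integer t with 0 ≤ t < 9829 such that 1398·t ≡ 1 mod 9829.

457

9829 = 7*1398 + 43
1398 = 32*43 + 22
43 = 1*22 + 21
22 = 1*21 + 1
21 = 21*1 + 0
gcd(1398, 9829) = 1, so the inverse exists.
Bézout: 1 = −65*9829 + 457*1398.
So 1398⁻¹ ≡ 457 (mod 9829).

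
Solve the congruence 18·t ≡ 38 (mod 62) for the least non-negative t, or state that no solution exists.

9

gcd(18, 62) = 2, and 2 | 38, so solutions exist.
Divide through by 2: 9·t ≡ 19 (mod 31).
9⁻¹ ≡ 7 (mod 31).
t ≡ 7·19 ≡ 9 (mod 31).
The smallest non-negative solution is t = 9.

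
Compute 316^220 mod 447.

361

By square-and-multiply:
220 in binary is 11011100, i.e. 220 = 128 + 64 + 16 + 8 + 4.
316^1 ≡ 316 (mod 447)
316^2 ≡ 316^2 = 99856 ≡ 175 (mod 447)
316^4 ≡ 175^2 = 30625 ≡ 229 (mod 447)
316^8 ≡ 229^2 = 52441 ≡ 142 (mod 447)
316^16 ≡ 142^2 = 20164 ≡ 49 (mod 447)
316^32 ≡ 49^2 = 2401 ≡ 166 (mod 447)
316^64 ≡ 166^2 = 27556 ≡ 289 (mod 447)
316^128 ≡ 289^2 = 83521 ≡ 379 (mod 447)
316^220 = 316^128 × 316^64 × 316^16 × 316^8 × 316^4 ≡ 379 × 289 × 49 × 142 × 229 (mod 447).
Accumulate the product:
379 × 289 = 109531 ≡ 16
16 × 49 = 784 ≡ 337
337 × 142 = 47854 ≡ 25
25 × 229 = 5725 ≡ 361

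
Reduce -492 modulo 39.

-492 = -13×39 + 15, so -492 ≡ 15 (mod 39).

15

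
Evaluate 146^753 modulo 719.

146^1 ≡ 146 (mod 719)
146^2 ≡ 146^2 = 21316 ≡ 465 (mod 719)
146^4 ≡ 465^2 = 216225 ≡ 525 (mod 719)
146^8 ≡ 525^2 = 275625 ≡ 248 (mod 719)
146^16 ≡ 248^2 = 61504 ≡ 389 (mod 719)
146^32 ≡ 389^2 = 151321 ≡ 331 (mod 719)
146^64 ≡ 331^2 = 109561 ≡ 273 (mod 719)
146^128 ≡ 273^2 = 74529 ≡ 472 (mod 719)
146^256 ≡ 472^2 = 222784 ≡ 613 (mod 719)
146^512 ≡ 613^2 = 375769 ≡ 451 (mod 719)
146^753 = 146^512 × 146^128 × 146^64 × 146^32 × 146^16 × 146^1 ≡ 451 × 472 × 273 × 331 × 389 × 146 (mod 719).
Accumulate the product:
451 × 472 = 212872 ≡ 48
48 × 273 = 13104 ≡ 162
162 × 331 = 53622 ≡ 416
416 × 389 = 161824 ≡ 49
49 × 146 = 7154 ≡ 683

683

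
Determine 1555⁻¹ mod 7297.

1206

7297 = 4*1555 + 1077
1555 = 1*1077 + 478
1077 = 2*478 + 121
478 = 3*121 + 115
121 = 1*115 + 6
115 = 19*6 + 1
6 = 6*1 + 0
gcd(1555, 7297) = 1, so the inverse exists.
Bézout: 1 = −257*7297 + 1206*1555.
So 1555⁻¹ ≡ 1206 (mod 7297).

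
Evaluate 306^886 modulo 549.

306

Compute successive squares:
886 in binary is 1101110110, i.e. 886 = 512 + 256 + 64 + 32 + 16 + 4 + 2.
306^1 ≡ 306 (mod 549)
306^2 ≡ 306^2 = 93636 ≡ 306 (mod 549)
306^4 ≡ 306^2 = 93636 ≡ 306 (mod 549)
306^8 ≡ 306^2 = 93636 ≡ 306 (mod 549)
306^16 ≡ 306^2 = 93636 ≡ 306 (mod 549)
306^32 ≡ 306^2 = 93636 ≡ 306 (mod 549)
306^64 ≡ 306^2 = 93636 ≡ 306 (mod 549)
306^128 ≡ 306^2 = 93636 ≡ 306 (mod 549)
306^256 ≡ 306^2 = 93636 ≡ 306 (mod 549)
306^512 ≡ 306^2 = 93636 ≡ 306 (mod 549)
306^886 = 306^512 · 306^256 · 306^64 · 306^32 · 306^16 · 306^4 · 306^2 ≡ 306 · 306 · 306 · 306 · 306 · 306 · 306 (mod 549).
Accumulate the product:
306 · 306 = 93636 ≡ 306
306 · 306 = 93636 ≡ 306
306 · 306 = 93636 ≡ 306
306 · 306 = 93636 ≡ 306
306 · 306 = 93636 ≡ 306
306 · 306 = 93636 ≡ 306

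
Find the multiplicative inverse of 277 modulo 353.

209

353 = 1*277 + 76
277 = 3*76 + 49
76 = 1*49 + 27
49 = 1*27 + 22
27 = 1*22 + 5
22 = 4*5 + 2
5 = 2*2 + 1
2 = 2*1 + 0
gcd(277, 353) = 1, so the inverse exists.
Bézout: 1 = 113*353 − 144*277.
So 277⁻¹ ≡ −144 ≡ 209 (mod 353).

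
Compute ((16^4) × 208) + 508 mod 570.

(16)^4 ≡ 556 (mod 570)
556 × 208 = 115648 ≡ 508 (mod 570)
508 + 508 = 1016 ≡ 446 (mod 570)

446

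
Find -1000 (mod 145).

-1000 = -7*145 + 15, so -1000 ≡ 15 (mod 145).

15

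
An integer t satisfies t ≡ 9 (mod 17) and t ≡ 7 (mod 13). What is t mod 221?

17⁻¹ mod 13: 17·10 ≡ 1 (mod 13), so 17⁻¹ ≡ 10.
t = 9 + 17·((7 − 9)·10 mod 13) = 9 + 17·6 = 111.

111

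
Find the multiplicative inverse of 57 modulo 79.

Run the extended Euclidean algorithm:
79 = 1·57 + 22
57 = 2·22 + 13
22 = 1·13 + 9
13 = 1·9 + 4
9 = 2·4 + 1
4 = 4·1 + 0
gcd(57, 79) = 1, so the inverse exists.
Back-substitute for 1:
1 = 1·9 − 2·4
  = −2·13 + 3·9
  = 3·22 − 5·13
  = −5·57 + 13·22
  = 13·79 − 18·57
So 57⁻¹ ≡ −18 ≡ 61 (mod 79).

61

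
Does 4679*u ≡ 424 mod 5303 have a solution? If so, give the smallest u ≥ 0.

gcd(4679, 5303) = 1, so a unique solution mod 5303 exists.
4679⁻¹ ≡ 2643 (mod 5303).
u ≡ 2643*424 ≡ 1699 (mod 5303).

1699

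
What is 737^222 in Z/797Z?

379

By square-and-multiply:
737^1 ≡ 737 (mod 797)
737^2 ≡ 737^2 = 543169 ≡ 412 (mod 797)
737^4 ≡ 412^2 = 169744 ≡ 780 (mod 797)
737^8 ≡ 780^2 = 608400 ≡ 289 (mod 797)
737^16 ≡ 289^2 = 83521 ≡ 633 (mod 797)
737^32 ≡ 633^2 = 400689 ≡ 595 (mod 797)
737^64 ≡ 595^2 = 354025 ≡ 157 (mod 797)
737^128 ≡ 157^2 = 24649 ≡ 739 (mod 797)
737^222 = 737^128 · 737^64 · 737^16 · 737^8 · 737^4 · 737^2 ≡ 739 · 157 · 633 · 289 · 780 · 412 (mod 797).
Accumulate the product:
739 · 157 = 116023 ≡ 458
458 · 633 = 289914 ≡ 603
603 · 289 = 174267 ≡ 521
521 · 780 = 406380 ≡ 707
707 · 412 = 291284 ≡ 379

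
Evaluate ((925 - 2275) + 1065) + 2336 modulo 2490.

925 - 2275 = -1350 ≡ 1140 (mod 2490)
1140 + 1065 = 2205
2205 + 2336 = 4541 ≡ 2051 (mod 2490)

2051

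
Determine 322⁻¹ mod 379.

379 = 1×322 + 57
322 = 5×57 + 37
57 = 1×37 + 20
37 = 1×20 + 17
20 = 1×17 + 3
17 = 5×3 + 2
3 = 1×2 + 1
2 = 2×1 + 0
gcd(322, 379) = 1, so the inverse exists.
Bézout: 1 = 113×379 − 133×322.
So 322⁻¹ ≡ −133 ≡ 246 (mod 379).

246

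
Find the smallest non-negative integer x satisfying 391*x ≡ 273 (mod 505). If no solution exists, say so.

383

gcd(391, 505) = 1, so a unique solution mod 505 exists.
391⁻¹ ≡ 31 (mod 505).
x ≡ 31*273 ≡ 383 (mod 505).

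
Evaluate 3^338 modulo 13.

338 in binary is 101010010, i.e. 338 = 256 + 64 + 16 + 2.
3^1 ≡ 3 (mod 13)
3^2 ≡ 3^2 = 9 (mod 13)
3^4 ≡ 9^2 = 81 ≡ 3 (mod 13)
3^8 ≡ 3^2 = 9 (mod 13)
3^16 ≡ 9^2 = 81 ≡ 3 (mod 13)
3^32 ≡ 3^2 = 9 (mod 13)
3^64 ≡ 9^2 = 81 ≡ 3 (mod 13)
3^128 ≡ 3^2 = 9 (mod 13)
3^256 ≡ 9^2 = 81 ≡ 3 (mod 13)
3^338 = 3^256 × 3^64 × 3^16 × 3^2 ≡ 3 × 3 × 3 × 9 (mod 13).
Accumulate the product:
3 × 3 = 9
9 × 3 = 27 ≡ 1
1 × 9 = 9

9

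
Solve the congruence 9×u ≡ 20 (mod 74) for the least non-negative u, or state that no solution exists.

gcd(9, 74) = 1, so a unique solution mod 74 exists.
9⁻¹ ≡ 33 (mod 74).
u ≡ 33×20 ≡ 68 (mod 74).

68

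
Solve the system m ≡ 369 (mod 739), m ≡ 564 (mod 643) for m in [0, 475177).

313705

739⁻¹ mod 643: 739·355 ≡ 1 (mod 643), so 739⁻¹ ≡ 355.
m = 369 + 739·((564 − 369)·355 mod 643) = 369 + 739·424 = 313705.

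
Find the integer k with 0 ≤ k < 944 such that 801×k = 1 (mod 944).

33

944 = 1·801 + 143
801 = 5·143 + 86
143 = 1·86 + 57
86 = 1·57 + 29
57 = 1·29 + 28
29 = 1·28 + 1
28 = 28·1 + 0
gcd(801, 944) = 1, so the inverse exists.
Bézout: 1 = −28·944 + 33·801.
So 801⁻¹ ≡ 33 (mod 944).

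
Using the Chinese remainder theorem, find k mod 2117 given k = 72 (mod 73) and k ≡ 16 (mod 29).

73⁻¹ mod 29: 73·2 ≡ 1 (mod 29), so 73⁻¹ ≡ 2.
k = 72 + 73·((16 − 72)·2 mod 29) = 72 + 73·4 = 364.

364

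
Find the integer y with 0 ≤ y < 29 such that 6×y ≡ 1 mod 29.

By the extended Euclidean algorithm:
29 = 4·6 + 5
6 = 1·5 + 1
5 = 5·1 + 0
gcd(6, 29) = 1, so the inverse exists.
Back-substitute for 1:
1 = 1·6 − 1·5
  = −1·29 + 5·6
So 6⁻¹ ≡ 5 (mod 29).

5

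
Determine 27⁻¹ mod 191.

Run the extended Euclidean algorithm:
191 = 7*27 + 2
27 = 13*2 + 1
2 = 2*1 + 0
gcd(27, 191) = 1, so the inverse exists.
Bézout: 1 = −13*191 + 92*27.
So 27⁻¹ ≡ 92 (mod 191).

92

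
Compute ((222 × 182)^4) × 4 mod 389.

222 × 182 = 40404 ≡ 337 (mod 389)
(337)^4 ≡ 361 (mod 389)
361 × 4 = 1444 ≡ 277 (mod 389)

277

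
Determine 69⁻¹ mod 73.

Run the extended Euclidean algorithm:
73 = 1×69 + 4
69 = 17×4 + 1
4 = 4×1 + 0
gcd(69, 73) = 1, so the inverse exists.
Bézout: 1 = −17×73 + 18×69.
So 69⁻¹ ≡ 18 (mod 73).

18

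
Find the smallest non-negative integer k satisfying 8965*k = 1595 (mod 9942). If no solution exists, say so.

gcd(8965, 9942) = 1, so a unique solution mod 9942 exists.
8965⁻¹ ≡ 8497 (mod 9942).
k ≡ 8497*1595 ≡ 1769 (mod 9942).

1769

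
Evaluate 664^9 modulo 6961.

6115

Compute successive squares:
664^1 ≡ 664 (mod 6961)
664^2 ≡ 664^2 = 440896 ≡ 2353 (mod 6961)
664^4 ≡ 2353^2 = 5536609 ≡ 2614 (mod 6961)
664^8 ≡ 2614^2 = 6832996 ≡ 4255 (mod 6961)
664^9 = 664^8 · 664^1 ≡ 4255 · 664 (mod 6961).
4255 · 664 = 2825320 ≡ 6115 (mod 6961).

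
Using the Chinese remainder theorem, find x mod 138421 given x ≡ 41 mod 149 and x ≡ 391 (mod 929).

129522

149⁻¹ mod 929: 149*106 ≡ 1 (mod 929), so 149⁻¹ ≡ 106.
x = 41 + 149*((391 − 41)*106 mod 929) = 41 + 149*869 = 129522.
Check: 129522 mod 149 = 41, 129522 mod 929 = 391. ✓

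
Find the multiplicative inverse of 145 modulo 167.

129

By the extended Euclidean algorithm:
167 = 1×145 + 22
145 = 6×22 + 13
22 = 1×13 + 9
13 = 1×9 + 4
9 = 2×4 + 1
4 = 4×1 + 0
gcd(145, 167) = 1, so the inverse exists.
Back-substitute for 1:
1 = 1×9 − 2×4
  = −2×13 + 3×9
  = 3×22 − 5×13
  = −5×145 + 33×22
  = 33×167 − 38×145
So 145⁻¹ ≡ −38 ≡ 129 (mod 167).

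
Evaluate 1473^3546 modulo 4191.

3939

Using repeated squaring:
1473^1 ≡ 1473 (mod 4191)
1473^2 ≡ 1473^2 = 2169729 ≡ 2982 (mod 4191)
1473^4 ≡ 2982^2 = 8892324 ≡ 3213 (mod 4191)
1473^8 ≡ 3213^2 = 10323369 ≡ 936 (mod 4191)
1473^16 ≡ 936^2 = 876096 ≡ 177 (mod 4191)
1473^32 ≡ 177^2 = 31329 ≡ 1992 (mod 4191)
1473^64 ≡ 1992^2 = 3968064 ≡ 3378 (mod 4191)
1473^128 ≡ 3378^2 = 11410884 ≡ 2982 (mod 4191)
1473^256 ≡ 2982^2 = 8892324 ≡ 3213 (mod 4191)
1473^512 ≡ 3213^2 = 10323369 ≡ 936 (mod 4191)
1473^1024 ≡ 936^2 = 876096 ≡ 177 (mod 4191)
1473^2048 ≡ 177^2 = 31329 ≡ 1992 (mod 4191)
1473^3546 = 1473^2048 * 1473^1024 * 1473^256 * 1473^128 * 1473^64 * 1473^16 * 1473^8 * 1473^2 ≡ 1992 * 177 * 3213 * 2982 * 3378 * 177 * 936 * 2982 (mod 4191).
Accumulate the product:
1992 * 177 = 352584 ≡ 540
540 * 3213 = 1735020 ≡ 4137
4137 * 2982 = 12336534 ≡ 2421
2421 * 3378 = 8178138 ≡ 1497
1497 * 177 = 264969 ≡ 936
936 * 936 = 876096 ≡ 177
177 * 2982 = 527814 ≡ 3939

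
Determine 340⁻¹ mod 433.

284

Apply the Euclidean algorithm and back-substitute:
433 = 1·340 + 93
340 = 3·93 + 61
93 = 1·61 + 32
61 = 1·32 + 29
32 = 1·29 + 3
29 = 9·3 + 2
3 = 1·2 + 1
2 = 2·1 + 0
gcd(340, 433) = 1, so the inverse exists.
Bézout: 1 = 117·433 − 149·340.
So 340⁻¹ ≡ −149 ≡ 284 (mod 433).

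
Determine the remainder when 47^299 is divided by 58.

43

299 in binary is 100101011, i.e. 299 = 256 + 32 + 8 + 2 + 1.
47^1 ≡ 47 (mod 58)
47^2 ≡ 47^2 = 2209 ≡ 5 (mod 58)
47^4 ≡ 5^2 = 25 (mod 58)
47^8 ≡ 25^2 = 625 ≡ 45 (mod 58)
47^16 ≡ 45^2 = 2025 ≡ 53 (mod 58)
47^32 ≡ 53^2 = 2809 ≡ 25 (mod 58)
47^64 ≡ 25^2 = 625 ≡ 45 (mod 58)
47^128 ≡ 45^2 = 2025 ≡ 53 (mod 58)
47^256 ≡ 53^2 = 2809 ≡ 25 (mod 58)
47^299 = 47^256 × 47^32 × 47^8 × 47^2 × 47^1 ≡ 25 × 25 × 45 × 5 × 47 (mod 58).
Accumulate the product:
25 × 25 = 625 ≡ 45
45 × 45 = 2025 ≡ 53
53 × 5 = 265 ≡ 33
33 × 47 = 1551 ≡ 43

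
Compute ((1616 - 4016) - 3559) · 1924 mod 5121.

803

1616 - 4016 = -2400 ≡ 2721 (mod 5121)
2721 - 3559 = -838 ≡ 4283 (mod 5121)
4283 · 1924 = 8240492 ≡ 803 (mod 5121)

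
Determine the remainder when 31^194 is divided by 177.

130

Compute successive squares:
194 in binary is 11000010, i.e. 194 = 128 + 64 + 2.
31^1 ≡ 31 (mod 177)
31^2 ≡ 31^2 = 961 ≡ 76 (mod 177)
31^4 ≡ 76^2 = 5776 ≡ 112 (mod 177)
31^8 ≡ 112^2 = 12544 ≡ 154 (mod 177)
31^16 ≡ 154^2 = 23716 ≡ 175 (mod 177)
31^32 ≡ 175^2 = 30625 ≡ 4 (mod 177)
31^64 ≡ 4^2 = 16 (mod 177)
31^128 ≡ 16^2 = 256 ≡ 79 (mod 177)
31^194 = 31^128 · 31^64 · 31^2 ≡ 79 · 16 · 76 (mod 177).
Accumulate the product:
79 · 16 = 1264 ≡ 25
25 · 76 = 1900 ≡ 130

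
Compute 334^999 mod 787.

Using repeated squaring:
999 in binary is 1111100111, i.e. 999 = 512 + 256 + 128 + 64 + 32 + 4 + 2 + 1.
334^1 ≡ 334 (mod 787)
334^2 ≡ 334^2 = 111556 ≡ 589 (mod 787)
334^4 ≡ 589^2 = 346921 ≡ 641 (mod 787)
334^8 ≡ 641^2 = 410881 ≡ 67 (mod 787)
334^16 ≡ 67^2 = 4489 ≡ 554 (mod 787)
334^32 ≡ 554^2 = 306916 ≡ 773 (mod 787)
334^64 ≡ 773^2 = 597529 ≡ 196 (mod 787)
334^128 ≡ 196^2 = 38416 ≡ 640 (mod 787)
334^256 ≡ 640^2 = 409600 ≡ 360 (mod 787)
334^512 ≡ 360^2 = 129600 ≡ 532 (mod 787)
334^999 = 334^512 · 334^256 · 334^128 · 334^64 · 334^32 · 334^4 · 334^2 · 334^1 ≡ 532 · 360 · 640 · 196 · 773 · 641 · 589 · 334 (mod 787).
Accumulate the product:
532 · 360 = 191520 ≡ 279
279 · 640 = 178560 ≡ 698
698 · 196 = 136808 ≡ 657
657 · 773 = 507861 ≡ 246
246 · 641 = 157686 ≡ 286
286 · 589 = 168454 ≡ 36
36 · 334 = 12024 ≡ 219

219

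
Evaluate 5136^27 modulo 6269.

Compute successive squares:
27 in binary is 11011, i.e. 27 = 16 + 8 + 2 + 1.
5136^1 ≡ 5136 (mod 6269)
5136^2 ≡ 5136^2 = 26378496 ≡ 4813 (mod 6269)
5136^4 ≡ 4813^2 = 23164969 ≡ 1014 (mod 6269)
5136^8 ≡ 1014^2 = 1028196 ≡ 80 (mod 6269)
5136^16 ≡ 80^2 = 6400 ≡ 131 (mod 6269)
5136^27 = 5136^16 · 5136^8 · 5136^2 · 5136^1 ≡ 131 · 80 · 4813 · 5136 (mod 6269).
Accumulate the product:
131 · 80 = 10480 ≡ 4211
4211 · 4813 = 20267543 ≡ 6135
6135 · 5136 = 31509360 ≡ 1366

1366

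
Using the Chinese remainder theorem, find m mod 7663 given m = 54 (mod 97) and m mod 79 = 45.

97⁻¹ mod 79: 97×22 ≡ 1 (mod 79), so 97⁻¹ ≡ 22.
m = 54 + 97×((45 − 54)×22 mod 79) = 54 + 97×39 = 3837.

3837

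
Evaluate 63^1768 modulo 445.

186

1768 in binary is 11011101000, i.e. 1768 = 1024 + 512 + 128 + 64 + 32 + 8.
63^1 ≡ 63 (mod 445)
63^2 ≡ 63^2 = 3969 ≡ 409 (mod 445)
63^4 ≡ 409^2 = 167281 ≡ 406 (mod 445)
63^8 ≡ 406^2 = 164836 ≡ 186 (mod 445)
63^16 ≡ 186^2 = 34596 ≡ 331 (mod 445)
63^32 ≡ 331^2 = 109561 ≡ 91 (mod 445)
63^64 ≡ 91^2 = 8281 ≡ 271 (mod 445)
63^128 ≡ 271^2 = 73441 ≡ 16 (mod 445)
63^256 ≡ 16^2 = 256 (mod 445)
63^512 ≡ 256^2 = 65536 ≡ 121 (mod 445)
63^1024 ≡ 121^2 = 14641 ≡ 401 (mod 445)
63^1768 = 63^1024 * 63^512 * 63^128 * 63^64 * 63^32 * 63^8 ≡ 401 * 121 * 16 * 271 * 91 * 186 (mod 445).
Accumulate the product:
401 * 121 = 48521 ≡ 16
16 * 16 = 256
256 * 271 = 69376 ≡ 401
401 * 91 = 36491 ≡ 1
1 * 186 = 186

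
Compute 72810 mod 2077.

72810 = 35·2077 + 115, so 72810 ≡ 115 (mod 2077).

115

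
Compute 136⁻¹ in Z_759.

586

Apply the Euclidean algorithm and back-substitute:
759 = 5×136 + 79
136 = 1×79 + 57
79 = 1×57 + 22
57 = 2×22 + 13
22 = 1×13 + 9
13 = 1×9 + 4
9 = 2×4 + 1
4 = 4×1 + 0
gcd(136, 759) = 1, so the inverse exists.
Bézout: 1 = 31×759 − 173×136.
So 136⁻¹ ≡ −173 ≡ 586 (mod 759).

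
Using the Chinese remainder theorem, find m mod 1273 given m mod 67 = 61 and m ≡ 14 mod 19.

128

67⁻¹ mod 19: 67*2 ≡ 1 (mod 19), so 67⁻¹ ≡ 2.
m = 61 + 67*((14 − 61)*2 mod 19) = 61 + 67*1 = 128.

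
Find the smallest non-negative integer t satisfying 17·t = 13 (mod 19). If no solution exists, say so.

gcd(17, 19) = 1, so a unique solution mod 19 exists.
17⁻¹ ≡ 9 (mod 19).
t ≡ 9·13 ≡ 3 (mod 19).

3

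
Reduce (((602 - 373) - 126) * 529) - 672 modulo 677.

602 - 373 = 229
229 - 126 = 103
103 * 529 = 54487 ≡ 327 (mod 677)
327 - 672 = -345 ≡ 332 (mod 677)

332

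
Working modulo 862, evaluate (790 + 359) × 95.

790 + 359 = 1149 ≡ 287 (mod 862)
287 × 95 = 27265 ≡ 543 (mod 862)

543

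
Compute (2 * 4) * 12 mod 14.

2 * 4 = 8
8 * 12 = 96 ≡ 12 (mod 14)

12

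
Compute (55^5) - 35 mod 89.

(55)^5 ≡ 55 (mod 89)
55 - 35 = 20

20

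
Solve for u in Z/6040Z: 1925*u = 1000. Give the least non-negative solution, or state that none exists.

832

gcd(1925, 6040) = 5, and 5 | 1000, so solutions exist.
Divide through by 5: 385*u ≡ 200 (mod 1208).
385⁻¹ ≡ 433 (mod 1208).
u ≡ 433*200 ≡ 832 (mod 1208).
The smallest non-negative solution is u = 832.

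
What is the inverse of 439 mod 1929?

892

Run the extended Euclidean algorithm:
1929 = 4·439 + 173
439 = 2·173 + 93
173 = 1·93 + 80
93 = 1·80 + 13
80 = 6·13 + 2
13 = 6·2 + 1
2 = 2·1 + 0
gcd(439, 1929) = 1, so the inverse exists.
Bézout: 1 = −203·1929 + 892·439.
So 439⁻¹ ≡ 892 (mod 1929).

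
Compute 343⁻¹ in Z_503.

503 = 1*343 + 160
343 = 2*160 + 23
160 = 6*23 + 22
23 = 1*22 + 1
22 = 22*1 + 0
gcd(343, 503) = 1, so the inverse exists.
Back-substitute for 1:
1 = 1*23 − 1*22
  = −1*160 + 7*23
  = 7*343 − 15*160
  = −15*503 + 22*343
So 343⁻¹ ≡ 22 (mod 503).

22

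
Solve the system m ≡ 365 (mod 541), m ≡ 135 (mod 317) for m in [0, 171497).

71777

541⁻¹ mod 317: 541*242 ≡ 1 (mod 317), so 541⁻¹ ≡ 242.
m = 365 + 541*((135 − 365)*242 mod 317) = 365 + 541*132 = 71777.
Check: 71777 mod 541 = 365, 71777 mod 317 = 135. ✓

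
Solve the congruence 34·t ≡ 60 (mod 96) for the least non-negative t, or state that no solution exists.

30

gcd(34, 96) = 2, and 2 | 60, so solutions exist.
Divide through by 2: 17·t mod 48 = 30.
17⁻¹ ≡ 17 (mod 48).
t ≡ 17·30 ≡ 30 (mod 48).
The smallest non-negative solution is t = 30.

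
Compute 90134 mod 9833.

1637

90134 = 9·9833 + 1637, so 90134 ≡ 1637 (mod 9833).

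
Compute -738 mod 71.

43

-738 = -11·71 + 43, so -738 ≡ 43 (mod 71).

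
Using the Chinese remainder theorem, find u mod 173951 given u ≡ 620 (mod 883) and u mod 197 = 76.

63313

883⁻¹ mod 197: 883×56 ≡ 1 (mod 197), so 883⁻¹ ≡ 56.
u = 620 + 883×((76 − 620)×56 mod 197) = 620 + 883×71 = 63313.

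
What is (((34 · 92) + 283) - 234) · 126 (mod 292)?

34 · 92 = 3128 ≡ 208 (mod 292)
208 + 283 = 491 ≡ 199 (mod 292)
199 - 234 = -35 ≡ 257 (mod 292)
257 · 126 = 32382 ≡ 262 (mod 292)

262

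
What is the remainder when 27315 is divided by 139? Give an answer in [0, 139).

27315 = 196*139 + 71, so 27315 ≡ 71 (mod 139).

71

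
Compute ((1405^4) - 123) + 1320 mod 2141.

1726

(1405)^4 ≡ 529 (mod 2141)
529 - 123 = 406
406 + 1320 = 1726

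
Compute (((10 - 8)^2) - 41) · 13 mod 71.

10 - 8 = 2
(2)^2 ≡ 4 (mod 71)
4 - 41 = -37 ≡ 34 (mod 71)
34 · 13 = 442 ≡ 16 (mod 71)

16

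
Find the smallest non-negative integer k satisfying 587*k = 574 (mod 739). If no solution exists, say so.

356

gcd(587, 739) = 1, so a unique solution mod 739 exists.
587⁻¹ ≡ 598 (mod 739).
k ≡ 598*574 ≡ 356 (mod 739).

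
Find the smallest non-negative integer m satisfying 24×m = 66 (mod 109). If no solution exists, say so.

30

gcd(24, 109) = 1, so a unique solution mod 109 exists.
24⁻¹ ≡ 50 (mod 109).
m ≡ 50×66 ≡ 30 (mod 109).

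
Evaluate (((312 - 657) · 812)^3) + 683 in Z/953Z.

437

312 - 657 = -345 ≡ 608 (mod 953)
608 · 812 = 493696 ≡ 42 (mod 953)
(42)^3 ≡ 707 (mod 953)
707 + 683 = 1390 ≡ 437 (mod 953)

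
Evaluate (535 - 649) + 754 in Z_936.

640

535 - 649 = -114 ≡ 822 (mod 936)
822 + 754 = 1576 ≡ 640 (mod 936)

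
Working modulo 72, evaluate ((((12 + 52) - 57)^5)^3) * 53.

12 + 52 = 64
64 - 57 = 7
(7)^5 ≡ 31 (mod 72)
(31)^3 ≡ 55 (mod 72)
55 * 53 = 2915 ≡ 35 (mod 72)

35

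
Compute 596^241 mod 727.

By square-and-multiply:
596^1 ≡ 596 (mod 727)
596^2 ≡ 596^2 = 355216 ≡ 440 (mod 727)
596^4 ≡ 440^2 = 193600 ≡ 218 (mod 727)
596^8 ≡ 218^2 = 47524 ≡ 269 (mod 727)
596^16 ≡ 269^2 = 72361 ≡ 388 (mod 727)
596^32 ≡ 388^2 = 150544 ≡ 55 (mod 727)
596^64 ≡ 55^2 = 3025 ≡ 117 (mod 727)
596^128 ≡ 117^2 = 13689 ≡ 603 (mod 727)
596^241 = 596^128 * 596^64 * 596^32 * 596^16 * 596^1 ≡ 603 * 117 * 55 * 388 * 596 (mod 727).
Accumulate the product:
603 * 117 = 70551 ≡ 32
32 * 55 = 1760 ≡ 306
306 * 388 = 118728 ≡ 227
227 * 596 = 135292 ≡ 70

70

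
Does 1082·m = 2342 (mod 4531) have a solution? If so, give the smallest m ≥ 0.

3101

gcd(1082, 4531) = 1, so a unique solution mod 4531 exists.
1082⁻¹ ≡ 2232 (mod 4531).
m ≡ 2232·2342 ≡ 3101 (mod 4531).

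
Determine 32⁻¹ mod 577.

577 = 18×32 + 1
32 = 32×1 + 0
gcd(32, 577) = 1, so the inverse exists.
Bézout: 1 = 1×577 − 18×32.
So 32⁻¹ ≡ −18 ≡ 559 (mod 577).

559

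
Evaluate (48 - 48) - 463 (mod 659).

196

48 - 48 = 0
0 - 463 = -463 ≡ 196 (mod 659)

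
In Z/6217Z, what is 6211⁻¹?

Run the extended Euclidean algorithm:
6217 = 1×6211 + 6
6211 = 1035×6 + 1
6 = 6×1 + 0
gcd(6211, 6217) = 1, so the inverse exists.
Back-substitute for 1:
1 = 1×6211 − 1035×6
  = −1035×6217 + 1036×6211
So 6211⁻¹ ≡ 1036 (mod 6217).

1036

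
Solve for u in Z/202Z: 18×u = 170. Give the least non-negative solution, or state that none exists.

88

gcd(18, 202) = 2, and 2 | 170, so solutions exist.
Divide through by 2: 9×u ≡ 85 (mod 101).
9⁻¹ ≡ 45 (mod 101).
u ≡ 45×85 ≡ 88 (mod 101).
The smallest non-negative solution is u = 88.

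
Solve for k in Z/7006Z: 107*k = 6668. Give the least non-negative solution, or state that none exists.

2354

gcd(107, 7006) = 1, so a unique solution mod 7006 exists.
107⁻¹ ≡ 5631 (mod 7006).
k ≡ 5631*6668 ≡ 2354 (mod 7006).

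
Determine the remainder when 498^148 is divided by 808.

Using repeated squaring:
148 in binary is 10010100, i.e. 148 = 128 + 16 + 4.
498^1 ≡ 498 (mod 808)
498^2 ≡ 498^2 = 248004 ≡ 756 (mod 808)
498^4 ≡ 756^2 = 571536 ≡ 280 (mod 808)
498^8 ≡ 280^2 = 78400 ≡ 24 (mod 808)
498^16 ≡ 24^2 = 576 (mod 808)
498^32 ≡ 576^2 = 331776 ≡ 496 (mod 808)
498^64 ≡ 496^2 = 246016 ≡ 384 (mod 808)
498^128 ≡ 384^2 = 147456 ≡ 400 (mod 808)
498^148 = 498^128 * 498^16 * 498^4 ≡ 400 * 576 * 280 (mod 808).
Accumulate the product:
400 * 576 = 230400 ≡ 120
120 * 280 = 33600 ≡ 472

472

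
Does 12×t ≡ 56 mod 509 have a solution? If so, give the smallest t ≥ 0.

gcd(12, 509) = 1, so a unique solution mod 509 exists.
12⁻¹ ≡ 297 (mod 509).
t ≡ 297×56 ≡ 344 (mod 509).

344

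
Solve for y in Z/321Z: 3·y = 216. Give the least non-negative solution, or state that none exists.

72

gcd(3, 321) = 3, and 3 | 216, so solutions exist.
Divide through by 3: 1·y = 72 (mod 107).
1⁻¹ ≡ 1 (mod 107).
y ≡ 1·72 ≡ 72 (mod 107).
The smallest non-negative solution is y = 72.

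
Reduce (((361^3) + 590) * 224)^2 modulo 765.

576

(361)^3 ≡ 676 (mod 765)
676 + 590 = 1266 ≡ 501 (mod 765)
501 * 224 = 112224 ≡ 534 (mod 765)
(534)^2 ≡ 576 (mod 765)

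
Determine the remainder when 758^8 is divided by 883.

Compute successive squares:
758^1 ≡ 758 (mod 883)
758^2 ≡ 758^2 = 574564 ≡ 614 (mod 883)
758^4 ≡ 614^2 = 376996 ≡ 838 (mod 883)
758^8 ≡ 838^2 = 702244 ≡ 259 (mod 883)
So 758^8 ≡ 259 (mod 883).

259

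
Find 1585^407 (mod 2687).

407 in binary is 110010111, i.e. 407 = 256 + 128 + 16 + 4 + 2 + 1.
1585^1 ≡ 1585 (mod 2687)
1585^2 ≡ 1585^2 = 2512225 ≡ 2567 (mod 2687)
1585^4 ≡ 2567^2 = 6589489 ≡ 965 (mod 2687)
1585^8 ≡ 965^2 = 931225 ≡ 1523 (mod 2687)
1585^16 ≡ 1523^2 = 2319529 ≡ 648 (mod 2687)
1585^32 ≡ 648^2 = 419904 ≡ 732 (mod 2687)
1585^64 ≡ 732^2 = 535824 ≡ 1111 (mod 2687)
1585^128 ≡ 1111^2 = 1234321 ≡ 988 (mod 2687)
1585^256 ≡ 988^2 = 976144 ≡ 763 (mod 2687)
1585^407 = 1585^256 × 1585^128 × 1585^16 × 1585^4 × 1585^2 × 1585^1 ≡ 763 × 988 × 648 × 965 × 2567 × 1585 (mod 2687).
Accumulate the product:
763 × 988 = 753844 ≡ 1484
1484 × 648 = 961632 ≡ 2373
2373 × 965 = 2289945 ≡ 621
621 × 2567 = 1594107 ≡ 716
716 × 1585 = 1134860 ≡ 946

946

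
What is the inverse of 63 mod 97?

97 = 1*63 + 34
63 = 1*34 + 29
34 = 1*29 + 5
29 = 5*5 + 4
5 = 1*4 + 1
4 = 4*1 + 0
gcd(63, 97) = 1, so the inverse exists.
Bézout: 1 = 13*97 − 20*63.
So 63⁻¹ ≡ −20 ≡ 77 (mod 97).

77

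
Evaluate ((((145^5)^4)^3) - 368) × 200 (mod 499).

19

(145)^5 ≡ 209 (mod 499)
(209)^4 ≡ 467 (mod 499)
(467)^3 ≡ 166 (mod 499)
166 - 368 = -202 ≡ 297 (mod 499)
297 × 200 = 59400 ≡ 19 (mod 499)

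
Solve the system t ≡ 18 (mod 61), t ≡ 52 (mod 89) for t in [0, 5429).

3434

61⁻¹ mod 89: 61·54 ≡ 1 (mod 89), so 61⁻¹ ≡ 54.
t = 18 + 61·((52 − 18)·54 mod 89) = 18 + 61·56 = 3434.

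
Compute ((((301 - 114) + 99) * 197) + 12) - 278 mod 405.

301 - 114 = 187
187 + 99 = 286
286 * 197 = 56342 ≡ 47 (mod 405)
47 + 12 = 59
59 - 278 = -219 ≡ 186 (mod 405)

186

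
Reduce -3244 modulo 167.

-3244 = -20·167 + 96, so -3244 ≡ 96 (mod 167).

96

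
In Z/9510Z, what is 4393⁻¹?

Apply the Euclidean algorithm and back-substitute:
9510 = 2·4393 + 724
4393 = 6·724 + 49
724 = 14·49 + 38
49 = 1·38 + 11
38 = 3·11 + 5
11 = 2·5 + 1
5 = 5·1 + 0
gcd(4393, 9510) = 1, so the inverse exists.
Bézout: 1 = −807·9510 + 1747·4393.
So 4393⁻¹ ≡ 1747 (mod 9510).

1747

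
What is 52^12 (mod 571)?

65

Compute successive squares:
12 in binary is 1100, i.e. 12 = 8 + 4.
52^1 ≡ 52 (mod 571)
52^2 ≡ 52^2 = 2704 ≡ 420 (mod 571)
52^4 ≡ 420^2 = 176400 ≡ 532 (mod 571)
52^8 ≡ 532^2 = 283024 ≡ 379 (mod 571)
52^12 = 52^8 × 52^4 ≡ 379 × 532 (mod 571).
379 × 532 = 201628 ≡ 65 (mod 571).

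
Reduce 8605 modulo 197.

8605 = 43*197 + 134, so 8605 ≡ 134 (mod 197).

134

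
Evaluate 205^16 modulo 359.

By square-and-multiply:
205^1 ≡ 205 (mod 359)
205^2 ≡ 205^2 = 42025 ≡ 22 (mod 359)
205^4 ≡ 22^2 = 484 ≡ 125 (mod 359)
205^8 ≡ 125^2 = 15625 ≡ 188 (mod 359)
205^16 ≡ 188^2 = 35344 ≡ 162 (mod 359)
So 205^16 ≡ 162 (mod 359).

162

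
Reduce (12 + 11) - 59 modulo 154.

12 + 11 = 23
23 - 59 = -36 ≡ 118 (mod 154)

118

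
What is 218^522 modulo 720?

64

522 in binary is 1000001010, i.e. 522 = 512 + 8 + 2.
218^1 ≡ 218 (mod 720)
218^2 ≡ 218^2 = 47524 ≡ 4 (mod 720)
218^4 ≡ 4^2 = 16 (mod 720)
218^8 ≡ 16^2 = 256 (mod 720)
218^16 ≡ 256^2 = 65536 ≡ 16 (mod 720)
218^32 ≡ 16^2 = 256 (mod 720)
218^64 ≡ 256^2 = 65536 ≡ 16 (mod 720)
218^128 ≡ 16^2 = 256 (mod 720)
218^256 ≡ 256^2 = 65536 ≡ 16 (mod 720)
218^512 ≡ 16^2 = 256 (mod 720)
218^522 = 218^512 · 218^8 · 218^2 ≡ 256 · 256 · 4 (mod 720).
Accumulate the product:
256 · 256 = 65536 ≡ 16
16 · 4 = 64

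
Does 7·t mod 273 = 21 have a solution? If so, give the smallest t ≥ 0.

3

gcd(7, 273) = 7, and 7 | 21, so solutions exist.
Divide through by 7: 1·t ≡ 3 mod 39.
1⁻¹ ≡ 1 (mod 39).
t ≡ 1·3 ≡ 3 (mod 39).
The smallest non-negative solution is t = 3.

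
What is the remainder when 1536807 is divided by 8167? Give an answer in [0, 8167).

1536807 = 188·8167 + 1411, so 1536807 ≡ 1411 (mod 8167).

1411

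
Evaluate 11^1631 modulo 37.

Using repeated squaring:
1631 in binary is 11001011111, i.e. 1631 = 1024 + 512 + 64 + 16 + 8 + 4 + 2 + 1.
11^1 ≡ 11 (mod 37)
11^2 ≡ 11^2 = 121 ≡ 10 (mod 37)
11^4 ≡ 10^2 = 100 ≡ 26 (mod 37)
11^8 ≡ 26^2 = 676 ≡ 10 (mod 37)
11^16 ≡ 10^2 = 100 ≡ 26 (mod 37)
11^32 ≡ 26^2 = 676 ≡ 10 (mod 37)
11^64 ≡ 10^2 = 100 ≡ 26 (mod 37)
11^128 ≡ 26^2 = 676 ≡ 10 (mod 37)
11^256 ≡ 10^2 = 100 ≡ 26 (mod 37)
11^512 ≡ 26^2 = 676 ≡ 10 (mod 37)
11^1024 ≡ 10^2 = 100 ≡ 26 (mod 37)
11^1631 = 11^1024 · 11^512 · 11^64 · 11^16 · 11^8 · 11^4 · 11^2 · 11^1 ≡ 26 · 10 · 26 · 26 · 10 · 26 · 10 · 11 (mod 37).
Accumulate the product:
26 · 10 = 260 ≡ 1
1 · 26 = 26
26 · 26 = 676 ≡ 10
10 · 10 = 100 ≡ 26
26 · 26 = 676 ≡ 10
10 · 10 = 100 ≡ 26
26 · 11 = 286 ≡ 27

27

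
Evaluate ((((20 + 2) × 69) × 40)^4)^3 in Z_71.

8

20 + 2 = 22
22 × 69 = 1518 ≡ 27 (mod 71)
27 × 40 = 1080 ≡ 15 (mod 71)
(15)^4 ≡ 2 (mod 71)
(2)^3 ≡ 8 (mod 71)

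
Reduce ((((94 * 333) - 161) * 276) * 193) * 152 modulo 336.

94 * 333 = 31302 ≡ 54 (mod 336)
54 - 161 = -107 ≡ 229 (mod 336)
229 * 276 = 63204 ≡ 36 (mod 336)
36 * 193 = 6948 ≡ 228 (mod 336)
228 * 152 = 34656 ≡ 48 (mod 336)

48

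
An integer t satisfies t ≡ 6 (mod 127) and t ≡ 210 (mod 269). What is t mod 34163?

23882

127⁻¹ mod 269: 127·233 ≡ 1 (mod 269), so 127⁻¹ ≡ 233.
t = 6 + 127·((210 − 6)·233 mod 269) = 6 + 127·188 = 23882.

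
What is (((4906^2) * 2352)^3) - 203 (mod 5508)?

5413

(4906)^2 ≡ 4384 (mod 5508)
4384 * 2352 = 10311168 ≡ 192 (mod 5508)
(192)^3 ≡ 108 (mod 5508)
108 - 203 = -95 ≡ 5413 (mod 5508)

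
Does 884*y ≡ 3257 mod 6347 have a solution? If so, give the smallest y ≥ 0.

gcd(884, 6347) = 1, so a unique solution mod 6347 exists.
884⁻¹ ≡ 5349 (mod 6347).
y ≡ 5349*3257 ≡ 5525 (mod 6347).

5525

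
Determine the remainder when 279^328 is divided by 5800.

Using repeated squaring:
328 in binary is 101001000, i.e. 328 = 256 + 64 + 8.
279^1 ≡ 279 (mod 5800)
279^2 ≡ 279^2 = 77841 ≡ 2441 (mod 5800)
279^4 ≡ 2441^2 = 5958481 ≡ 1881 (mod 5800)
279^8 ≡ 1881^2 = 3538161 ≡ 161 (mod 5800)
279^16 ≡ 161^2 = 25921 ≡ 2721 (mod 5800)
279^32 ≡ 2721^2 = 7403841 ≡ 3041 (mod 5800)
279^64 ≡ 3041^2 = 9247681 ≡ 2481 (mod 5800)
279^128 ≡ 2481^2 = 6155361 ≡ 1561 (mod 5800)
279^256 ≡ 1561^2 = 2436721 ≡ 721 (mod 5800)
279^328 = 279^256 × 279^64 × 279^8 ≡ 721 × 2481 × 161 (mod 5800).
Accumulate the product:
721 × 2481 = 1788801 ≡ 2401
2401 × 161 = 386561 ≡ 3761

3761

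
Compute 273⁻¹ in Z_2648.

Apply the Euclidean algorithm and back-substitute:
2648 = 9·273 + 191
273 = 1·191 + 82
191 = 2·82 + 27
82 = 3·27 + 1
27 = 27·1 + 0
gcd(273, 2648) = 1, so the inverse exists.
Back-substitute for 1:
1 = 1·82 − 3·27
  = −3·191 + 7·82
  = 7·273 − 10·191
  = −10·2648 + 97·273
So 273⁻¹ ≡ 97 (mod 2648).

97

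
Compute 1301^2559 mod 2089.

Compute successive squares:
1301^1 ≡ 1301 (mod 2089)
1301^2 ≡ 1301^2 = 1692601 ≡ 511 (mod 2089)
1301^4 ≡ 511^2 = 261121 ≡ 2085 (mod 2089)
1301^8 ≡ 2085^2 = 4347225 ≡ 16 (mod 2089)
1301^16 ≡ 16^2 = 256 (mod 2089)
1301^32 ≡ 256^2 = 65536 ≡ 777 (mod 2089)
1301^64 ≡ 777^2 = 603729 ≡ 8 (mod 2089)
1301^128 ≡ 8^2 = 64 (mod 2089)
1301^256 ≡ 64^2 = 4096 ≡ 2007 (mod 2089)
1301^512 ≡ 2007^2 = 4028049 ≡ 457 (mod 2089)
1301^1024 ≡ 457^2 = 208849 ≡ 2038 (mod 2089)
1301^2048 ≡ 2038^2 = 4153444 ≡ 512 (mod 2089)
1301^2559 = 1301^2048 * 1301^256 * 1301^128 * 1301^64 * 1301^32 * 1301^16 * 1301^8 * 1301^4 * 1301^2 * 1301^1 ≡ 512 * 2007 * 64 * 8 * 777 * 256 * 16 * 2085 * 511 * 1301 (mod 2089).
Accumulate the product:
512 * 2007 = 1027584 ≡ 1885
1885 * 64 = 120640 ≡ 1567
1567 * 8 = 12536 ≡ 2
2 * 777 = 1554
1554 * 256 = 397824 ≡ 914
914 * 16 = 14624 ≡ 1
1 * 2085 = 2085
2085 * 511 = 1065435 ≡ 45
45 * 1301 = 58545 ≡ 53

53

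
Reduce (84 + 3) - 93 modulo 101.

84 + 3 = 87
87 - 93 = -6 ≡ 95 (mod 101)

95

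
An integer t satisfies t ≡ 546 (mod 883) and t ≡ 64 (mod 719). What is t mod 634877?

501207

883⁻¹ mod 719: 883×57 ≡ 1 (mod 719), so 883⁻¹ ≡ 57.
t = 546 + 883×((64 − 546)×57 mod 719) = 546 + 883×567 = 501207.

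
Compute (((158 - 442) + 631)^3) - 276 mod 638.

158 - 442 = -284 ≡ 354 (mod 638)
354 + 631 = 985 ≡ 347 (mod 638)
(347)^3 ≡ 579 (mod 638)
579 - 276 = 303

303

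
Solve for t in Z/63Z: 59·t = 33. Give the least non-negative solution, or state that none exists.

39

gcd(59, 63) = 1, so a unique solution mod 63 exists.
59⁻¹ ≡ 47 (mod 63).
t ≡ 47·33 ≡ 39 (mod 63).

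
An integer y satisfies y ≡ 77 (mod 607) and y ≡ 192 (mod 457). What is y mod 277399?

9789

607⁻¹ mod 457: 607·326 ≡ 1 (mod 457), so 607⁻¹ ≡ 326.
y = 77 + 607·((192 − 77)·326 mod 457) = 77 + 607·16 = 9789.
Check: 9789 mod 607 = 77, 9789 mod 457 = 192. ✓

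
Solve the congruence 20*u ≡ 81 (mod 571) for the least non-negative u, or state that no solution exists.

gcd(20, 571) = 1, so a unique solution mod 571 exists.
20⁻¹ ≡ 257 (mod 571).
u ≡ 257*81 ≡ 261 (mod 571).

261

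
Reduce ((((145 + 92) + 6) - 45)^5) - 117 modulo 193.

113

145 + 92 = 237 ≡ 44 (mod 193)
44 + 6 = 50
50 - 45 = 5
(5)^5 ≡ 37 (mod 193)
37 - 117 = -80 ≡ 113 (mod 193)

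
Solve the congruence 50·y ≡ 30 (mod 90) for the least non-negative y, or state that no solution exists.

gcd(50, 90) = 10, and 10 | 30, so solutions exist.
Divide through by 10: 5·y mod 9 = 3.
5⁻¹ ≡ 2 (mod 9).
y ≡ 2·3 ≡ 6 (mod 9).
The smallest non-negative solution is y = 6.

6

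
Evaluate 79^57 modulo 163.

57 in binary is 111001, i.e. 57 = 32 + 16 + 8 + 1.
79^1 ≡ 79 (mod 163)
79^2 ≡ 79^2 = 6241 ≡ 47 (mod 163)
79^4 ≡ 47^2 = 2209 ≡ 90 (mod 163)
79^8 ≡ 90^2 = 8100 ≡ 113 (mod 163)
79^16 ≡ 113^2 = 12769 ≡ 55 (mod 163)
79^32 ≡ 55^2 = 3025 ≡ 91 (mod 163)
79^57 = 79^32 × 79^16 × 79^8 × 79^1 ≡ 91 × 55 × 113 × 79 (mod 163).
Accumulate the product:
91 × 55 = 5005 ≡ 115
115 × 113 = 12995 ≡ 118
118 × 79 = 9322 ≡ 31

31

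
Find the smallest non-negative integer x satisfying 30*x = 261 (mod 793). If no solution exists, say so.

gcd(30, 793) = 1, so a unique solution mod 793 exists.
30⁻¹ ≡ 608 (mod 793).
x ≡ 608*261 ≡ 88 (mod 793).

88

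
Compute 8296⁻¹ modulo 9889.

By the extended Euclidean algorithm:
9889 = 1*8296 + 1593
8296 = 5*1593 + 331
1593 = 4*331 + 269
331 = 1*269 + 62
269 = 4*62 + 21
62 = 2*21 + 20
21 = 1*20 + 1
20 = 20*1 + 0
gcd(8296, 9889) = 1, so the inverse exists.
Bézout: 1 = 401*9889 − 478*8296.
So 8296⁻¹ ≡ −478 ≡ 9411 (mod 9889).

9411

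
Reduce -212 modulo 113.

-212 = -2·113 + 14, so -212 ≡ 14 (mod 113).

14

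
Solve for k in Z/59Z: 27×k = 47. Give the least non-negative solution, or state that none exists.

52

gcd(27, 59) = 1, so a unique solution mod 59 exists.
27⁻¹ ≡ 35 (mod 59).
k ≡ 35×47 ≡ 52 (mod 59).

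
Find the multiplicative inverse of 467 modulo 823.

823 = 1·467 + 356
467 = 1·356 + 111
356 = 3·111 + 23
111 = 4·23 + 19
23 = 1·19 + 4
19 = 4·4 + 3
4 = 1·3 + 1
3 = 3·1 + 0
gcd(467, 823) = 1, so the inverse exists.
Back-substitute for 1:
1 = 1·4 − 1·3
  = −1·19 + 5·4
  = 5·23 − 6·19
  = −6·111 + 29·23
  = 29·356 − 93·111
  = −93·467 + 122·356
  = 122·823 − 215·467
So 467⁻¹ ≡ −215 ≡ 608 (mod 823).

608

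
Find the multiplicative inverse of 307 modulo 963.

963 = 3×307 + 42
307 = 7×42 + 13
42 = 3×13 + 3
13 = 4×3 + 1
3 = 3×1 + 0
gcd(307, 963) = 1, so the inverse exists.
Back-substitute for 1:
1 = 1×13 − 4×3
  = −4×42 + 13×13
  = 13×307 − 95×42
  = −95×963 + 298×307
So 307⁻¹ ≡ 298 (mod 963).

298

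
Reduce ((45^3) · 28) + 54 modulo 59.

40

(45)^3 ≡ 29 (mod 59)
29 · 28 = 812 ≡ 45 (mod 59)
45 + 54 = 99 ≡ 40 (mod 59)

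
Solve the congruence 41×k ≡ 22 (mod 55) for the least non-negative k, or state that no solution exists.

gcd(41, 55) = 1, so a unique solution mod 55 exists.
41⁻¹ ≡ 51 (mod 55).
k ≡ 51×22 ≡ 22 (mod 55).

22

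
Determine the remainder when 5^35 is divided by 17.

6

5^1 ≡ 5 (mod 17)
5^2 ≡ 5^2 = 25 ≡ 8 (mod 17)
5^4 ≡ 8^2 = 64 ≡ 13 (mod 17)
5^8 ≡ 13^2 = 169 ≡ 16 (mod 17)
5^16 ≡ 16^2 = 256 ≡ 1 (mod 17)
5^32 ≡ 1^2 = 1 (mod 17)
5^35 = 5^32 × 5^2 × 5^1 ≡ 1 × 8 × 5 (mod 17).
Accumulate the product:
1 × 8 = 8
8 × 5 = 40 ≡ 6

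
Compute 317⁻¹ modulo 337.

Apply the Euclidean algorithm and back-substitute:
337 = 1·317 + 20
317 = 15·20 + 17
20 = 1·17 + 3
17 = 5·3 + 2
3 = 1·2 + 1
2 = 2·1 + 0
gcd(317, 337) = 1, so the inverse exists.
Back-substitute for 1:
1 = 1·3 − 1·2
  = −1·17 + 6·3
  = 6·20 − 7·17
  = −7·317 + 111·20
  = 111·337 − 118·317
So 317⁻¹ ≡ −118 ≡ 219 (mod 337).

219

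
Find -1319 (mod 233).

79

-1319 = -6·233 + 79, so -1319 ≡ 79 (mod 233).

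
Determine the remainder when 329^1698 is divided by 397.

329^1 ≡ 329 (mod 397)
329^2 ≡ 329^2 = 108241 ≡ 257 (mod 397)
329^4 ≡ 257^2 = 66049 ≡ 147 (mod 397)
329^8 ≡ 147^2 = 21609 ≡ 171 (mod 397)
329^16 ≡ 171^2 = 29241 ≡ 260 (mod 397)
329^32 ≡ 260^2 = 67600 ≡ 110 (mod 397)
329^64 ≡ 110^2 = 12100 ≡ 190 (mod 397)
329^128 ≡ 190^2 = 36100 ≡ 370 (mod 397)
329^256 ≡ 370^2 = 136900 ≡ 332 (mod 397)
329^512 ≡ 332^2 = 110224 ≡ 255 (mod 397)
329^1024 ≡ 255^2 = 65025 ≡ 314 (mod 397)
329^1698 = 329^1024 × 329^512 × 329^128 × 329^32 × 329^2 ≡ 314 × 255 × 370 × 110 × 257 (mod 397).
Accumulate the product:
314 × 255 = 80070 ≡ 273
273 × 370 = 101010 ≡ 172
172 × 110 = 18920 ≡ 261
261 × 257 = 67077 ≡ 381

381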